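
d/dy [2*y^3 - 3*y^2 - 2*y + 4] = 6*y^2 - 6*y - 2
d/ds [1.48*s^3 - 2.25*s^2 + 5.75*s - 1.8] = 4.44*s^2 - 4.5*s + 5.75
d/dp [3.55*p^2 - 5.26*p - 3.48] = 7.1*p - 5.26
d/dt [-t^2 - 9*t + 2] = -2*t - 9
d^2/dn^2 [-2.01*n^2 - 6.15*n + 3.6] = -4.02000000000000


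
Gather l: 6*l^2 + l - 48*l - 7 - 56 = 6*l^2 - 47*l - 63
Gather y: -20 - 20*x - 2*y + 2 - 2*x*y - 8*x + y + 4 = -28*x + y*(-2*x - 1) - 14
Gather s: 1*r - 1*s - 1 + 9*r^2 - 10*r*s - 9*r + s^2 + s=9*r^2 - 10*r*s - 8*r + s^2 - 1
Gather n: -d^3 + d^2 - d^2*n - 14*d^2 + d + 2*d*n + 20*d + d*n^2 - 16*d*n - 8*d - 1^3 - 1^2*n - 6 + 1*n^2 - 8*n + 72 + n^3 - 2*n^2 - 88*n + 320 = -d^3 - 13*d^2 + 13*d + n^3 + n^2*(d - 1) + n*(-d^2 - 14*d - 97) + 385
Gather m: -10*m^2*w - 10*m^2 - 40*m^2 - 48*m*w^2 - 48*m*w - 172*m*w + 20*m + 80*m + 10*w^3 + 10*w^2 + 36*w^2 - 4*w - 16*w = m^2*(-10*w - 50) + m*(-48*w^2 - 220*w + 100) + 10*w^3 + 46*w^2 - 20*w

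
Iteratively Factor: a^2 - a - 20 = (a - 5)*(a + 4)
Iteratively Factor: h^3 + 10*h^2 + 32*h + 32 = (h + 2)*(h^2 + 8*h + 16) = (h + 2)*(h + 4)*(h + 4)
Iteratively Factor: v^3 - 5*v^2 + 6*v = (v - 2)*(v^2 - 3*v) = v*(v - 2)*(v - 3)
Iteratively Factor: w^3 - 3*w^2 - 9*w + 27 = (w + 3)*(w^2 - 6*w + 9) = (w - 3)*(w + 3)*(w - 3)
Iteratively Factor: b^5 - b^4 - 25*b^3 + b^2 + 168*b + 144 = (b - 4)*(b^4 + 3*b^3 - 13*b^2 - 51*b - 36) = (b - 4)^2*(b^3 + 7*b^2 + 15*b + 9) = (b - 4)^2*(b + 3)*(b^2 + 4*b + 3) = (b - 4)^2*(b + 1)*(b + 3)*(b + 3)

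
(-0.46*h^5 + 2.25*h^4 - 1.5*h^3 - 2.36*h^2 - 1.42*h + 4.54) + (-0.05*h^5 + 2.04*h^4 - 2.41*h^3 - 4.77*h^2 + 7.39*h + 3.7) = -0.51*h^5 + 4.29*h^4 - 3.91*h^3 - 7.13*h^2 + 5.97*h + 8.24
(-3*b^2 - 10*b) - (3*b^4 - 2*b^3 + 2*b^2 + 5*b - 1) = -3*b^4 + 2*b^3 - 5*b^2 - 15*b + 1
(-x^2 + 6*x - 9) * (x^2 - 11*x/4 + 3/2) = -x^4 + 35*x^3/4 - 27*x^2 + 135*x/4 - 27/2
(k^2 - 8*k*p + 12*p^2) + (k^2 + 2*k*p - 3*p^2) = 2*k^2 - 6*k*p + 9*p^2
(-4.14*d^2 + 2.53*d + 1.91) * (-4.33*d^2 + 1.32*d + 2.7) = 17.9262*d^4 - 16.4197*d^3 - 16.1087*d^2 + 9.3522*d + 5.157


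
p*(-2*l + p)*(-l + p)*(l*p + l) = 2*l^3*p^2 + 2*l^3*p - 3*l^2*p^3 - 3*l^2*p^2 + l*p^4 + l*p^3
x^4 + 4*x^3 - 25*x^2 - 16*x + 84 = (x - 3)*(x - 2)*(x + 2)*(x + 7)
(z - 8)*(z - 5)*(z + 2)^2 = z^4 - 9*z^3 - 8*z^2 + 108*z + 160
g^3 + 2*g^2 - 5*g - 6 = (g - 2)*(g + 1)*(g + 3)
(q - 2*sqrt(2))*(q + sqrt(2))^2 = q^3 - 6*q - 4*sqrt(2)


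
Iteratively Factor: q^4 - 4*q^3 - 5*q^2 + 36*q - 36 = (q - 3)*(q^3 - q^2 - 8*q + 12) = (q - 3)*(q - 2)*(q^2 + q - 6) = (q - 3)*(q - 2)^2*(q + 3)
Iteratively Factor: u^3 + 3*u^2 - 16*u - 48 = (u + 4)*(u^2 - u - 12) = (u + 3)*(u + 4)*(u - 4)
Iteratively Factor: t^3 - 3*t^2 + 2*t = (t)*(t^2 - 3*t + 2) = t*(t - 1)*(t - 2)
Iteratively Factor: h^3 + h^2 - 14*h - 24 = (h + 2)*(h^2 - h - 12) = (h + 2)*(h + 3)*(h - 4)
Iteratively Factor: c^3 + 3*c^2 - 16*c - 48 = (c + 3)*(c^2 - 16) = (c - 4)*(c + 3)*(c + 4)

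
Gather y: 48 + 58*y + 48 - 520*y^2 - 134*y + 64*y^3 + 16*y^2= 64*y^3 - 504*y^2 - 76*y + 96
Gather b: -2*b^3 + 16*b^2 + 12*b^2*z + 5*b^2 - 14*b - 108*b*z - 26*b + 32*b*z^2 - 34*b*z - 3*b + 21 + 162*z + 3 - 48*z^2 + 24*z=-2*b^3 + b^2*(12*z + 21) + b*(32*z^2 - 142*z - 43) - 48*z^2 + 186*z + 24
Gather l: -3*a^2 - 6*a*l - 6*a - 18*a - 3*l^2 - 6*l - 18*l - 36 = -3*a^2 - 24*a - 3*l^2 + l*(-6*a - 24) - 36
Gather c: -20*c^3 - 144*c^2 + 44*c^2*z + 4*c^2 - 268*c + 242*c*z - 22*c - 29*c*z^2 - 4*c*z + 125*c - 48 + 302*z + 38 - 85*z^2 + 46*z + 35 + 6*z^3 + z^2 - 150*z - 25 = -20*c^3 + c^2*(44*z - 140) + c*(-29*z^2 + 238*z - 165) + 6*z^3 - 84*z^2 + 198*z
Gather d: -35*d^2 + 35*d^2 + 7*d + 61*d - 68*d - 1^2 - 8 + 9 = 0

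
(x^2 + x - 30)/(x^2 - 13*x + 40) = (x + 6)/(x - 8)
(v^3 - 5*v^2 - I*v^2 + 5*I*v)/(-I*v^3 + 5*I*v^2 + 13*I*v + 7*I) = v*(I*v^2 + v*(1 - 5*I) - 5)/(v^3 - 5*v^2 - 13*v - 7)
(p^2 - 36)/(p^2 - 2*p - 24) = (p + 6)/(p + 4)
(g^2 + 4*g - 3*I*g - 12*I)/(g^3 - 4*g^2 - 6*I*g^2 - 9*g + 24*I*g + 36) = (g + 4)/(g^2 - g*(4 + 3*I) + 12*I)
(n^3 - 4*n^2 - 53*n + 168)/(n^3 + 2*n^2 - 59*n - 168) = (n - 3)/(n + 3)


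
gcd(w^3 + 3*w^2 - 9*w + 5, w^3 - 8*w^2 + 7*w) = w - 1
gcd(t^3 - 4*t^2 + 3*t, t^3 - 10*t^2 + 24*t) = t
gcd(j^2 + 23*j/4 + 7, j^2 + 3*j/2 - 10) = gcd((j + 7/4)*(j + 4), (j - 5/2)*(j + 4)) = j + 4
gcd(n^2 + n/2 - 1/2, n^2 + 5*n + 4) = n + 1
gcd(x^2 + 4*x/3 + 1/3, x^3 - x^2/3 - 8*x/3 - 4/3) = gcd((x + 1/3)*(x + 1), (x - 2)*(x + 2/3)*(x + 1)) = x + 1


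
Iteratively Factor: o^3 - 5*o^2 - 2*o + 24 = (o + 2)*(o^2 - 7*o + 12) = (o - 4)*(o + 2)*(o - 3)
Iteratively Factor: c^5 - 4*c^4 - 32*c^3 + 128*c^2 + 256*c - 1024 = (c - 4)*(c^4 - 32*c^2 + 256) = (c - 4)^2*(c^3 + 4*c^2 - 16*c - 64) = (c - 4)^2*(c + 4)*(c^2 - 16) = (c - 4)^2*(c + 4)^2*(c - 4)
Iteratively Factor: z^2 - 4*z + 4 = (z - 2)*(z - 2)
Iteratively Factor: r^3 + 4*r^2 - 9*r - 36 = (r - 3)*(r^2 + 7*r + 12) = (r - 3)*(r + 3)*(r + 4)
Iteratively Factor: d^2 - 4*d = (d - 4)*(d)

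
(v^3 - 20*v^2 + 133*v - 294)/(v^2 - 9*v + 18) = (v^2 - 14*v + 49)/(v - 3)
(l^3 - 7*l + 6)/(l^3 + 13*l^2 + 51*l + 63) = (l^2 - 3*l + 2)/(l^2 + 10*l + 21)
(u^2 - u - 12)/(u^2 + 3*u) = (u - 4)/u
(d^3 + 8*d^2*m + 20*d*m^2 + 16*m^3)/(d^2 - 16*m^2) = (d^2 + 4*d*m + 4*m^2)/(d - 4*m)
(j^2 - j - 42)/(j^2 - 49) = (j + 6)/(j + 7)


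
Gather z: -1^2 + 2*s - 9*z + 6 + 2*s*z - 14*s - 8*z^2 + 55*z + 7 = -12*s - 8*z^2 + z*(2*s + 46) + 12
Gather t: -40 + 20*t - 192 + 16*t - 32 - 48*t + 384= 120 - 12*t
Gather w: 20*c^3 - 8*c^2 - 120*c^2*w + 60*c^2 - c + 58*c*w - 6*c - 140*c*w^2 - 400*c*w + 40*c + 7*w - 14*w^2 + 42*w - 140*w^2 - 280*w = 20*c^3 + 52*c^2 + 33*c + w^2*(-140*c - 154) + w*(-120*c^2 - 342*c - 231)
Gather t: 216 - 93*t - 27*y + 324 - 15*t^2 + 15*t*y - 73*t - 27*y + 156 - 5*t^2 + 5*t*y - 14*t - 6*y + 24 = -20*t^2 + t*(20*y - 180) - 60*y + 720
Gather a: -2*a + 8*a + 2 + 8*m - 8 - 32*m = 6*a - 24*m - 6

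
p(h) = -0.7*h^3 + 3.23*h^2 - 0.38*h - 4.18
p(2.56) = 4.27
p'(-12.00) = -380.30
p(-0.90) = -0.71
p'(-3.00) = -38.66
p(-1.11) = 1.18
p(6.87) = -81.31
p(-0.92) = -0.55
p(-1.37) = 4.20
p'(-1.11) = -10.14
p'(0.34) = 1.57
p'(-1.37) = -13.17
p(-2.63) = 31.89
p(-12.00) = 1675.10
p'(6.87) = -55.11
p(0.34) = -3.96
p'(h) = -2.1*h^2 + 6.46*h - 0.38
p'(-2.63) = -31.90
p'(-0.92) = -8.10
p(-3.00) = 44.93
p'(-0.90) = -7.90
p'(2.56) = 2.40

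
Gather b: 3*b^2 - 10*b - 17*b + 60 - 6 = 3*b^2 - 27*b + 54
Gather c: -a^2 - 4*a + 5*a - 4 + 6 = -a^2 + a + 2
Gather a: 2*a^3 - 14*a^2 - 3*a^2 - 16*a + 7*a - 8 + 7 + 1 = 2*a^3 - 17*a^2 - 9*a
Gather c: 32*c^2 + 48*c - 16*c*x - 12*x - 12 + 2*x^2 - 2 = 32*c^2 + c*(48 - 16*x) + 2*x^2 - 12*x - 14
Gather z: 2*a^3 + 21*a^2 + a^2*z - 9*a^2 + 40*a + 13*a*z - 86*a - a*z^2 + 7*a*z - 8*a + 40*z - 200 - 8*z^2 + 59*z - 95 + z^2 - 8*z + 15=2*a^3 + 12*a^2 - 54*a + z^2*(-a - 7) + z*(a^2 + 20*a + 91) - 280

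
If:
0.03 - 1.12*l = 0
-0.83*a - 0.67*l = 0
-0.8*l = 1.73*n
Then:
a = -0.02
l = 0.03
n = -0.01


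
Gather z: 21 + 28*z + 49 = 28*z + 70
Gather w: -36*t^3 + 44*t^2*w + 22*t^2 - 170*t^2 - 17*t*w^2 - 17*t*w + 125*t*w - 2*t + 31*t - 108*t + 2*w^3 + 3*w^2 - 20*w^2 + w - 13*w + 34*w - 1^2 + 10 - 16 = -36*t^3 - 148*t^2 - 79*t + 2*w^3 + w^2*(-17*t - 17) + w*(44*t^2 + 108*t + 22) - 7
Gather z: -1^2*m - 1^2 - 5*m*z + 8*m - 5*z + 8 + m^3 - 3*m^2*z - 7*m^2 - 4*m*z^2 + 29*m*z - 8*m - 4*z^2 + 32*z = m^3 - 7*m^2 - m + z^2*(-4*m - 4) + z*(-3*m^2 + 24*m + 27) + 7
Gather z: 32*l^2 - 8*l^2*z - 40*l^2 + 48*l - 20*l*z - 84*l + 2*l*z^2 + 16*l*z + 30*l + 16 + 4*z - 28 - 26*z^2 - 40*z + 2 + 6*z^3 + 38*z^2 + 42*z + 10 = -8*l^2 - 6*l + 6*z^3 + z^2*(2*l + 12) + z*(-8*l^2 - 4*l + 6)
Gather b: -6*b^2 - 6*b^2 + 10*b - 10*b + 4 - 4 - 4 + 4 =-12*b^2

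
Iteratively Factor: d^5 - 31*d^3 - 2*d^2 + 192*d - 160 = (d - 1)*(d^4 + d^3 - 30*d^2 - 32*d + 160) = (d - 2)*(d - 1)*(d^3 + 3*d^2 - 24*d - 80) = (d - 5)*(d - 2)*(d - 1)*(d^2 + 8*d + 16) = (d - 5)*(d - 2)*(d - 1)*(d + 4)*(d + 4)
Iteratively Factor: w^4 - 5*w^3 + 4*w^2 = (w)*(w^3 - 5*w^2 + 4*w) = w*(w - 1)*(w^2 - 4*w) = w^2*(w - 1)*(w - 4)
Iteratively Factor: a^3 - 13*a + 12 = (a - 1)*(a^2 + a - 12) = (a - 3)*(a - 1)*(a + 4)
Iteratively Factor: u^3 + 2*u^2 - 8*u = (u)*(u^2 + 2*u - 8) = u*(u + 4)*(u - 2)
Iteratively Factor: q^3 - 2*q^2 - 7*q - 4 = (q - 4)*(q^2 + 2*q + 1) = (q - 4)*(q + 1)*(q + 1)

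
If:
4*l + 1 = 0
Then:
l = -1/4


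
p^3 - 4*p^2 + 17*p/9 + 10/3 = (p - 3)*(p - 5/3)*(p + 2/3)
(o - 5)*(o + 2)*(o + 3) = o^3 - 19*o - 30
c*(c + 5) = c^2 + 5*c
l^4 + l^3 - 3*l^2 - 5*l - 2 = (l - 2)*(l + 1)^3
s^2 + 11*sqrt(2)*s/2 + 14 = (s + 2*sqrt(2))*(s + 7*sqrt(2)/2)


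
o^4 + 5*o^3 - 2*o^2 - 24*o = o*(o - 2)*(o + 3)*(o + 4)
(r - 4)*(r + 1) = r^2 - 3*r - 4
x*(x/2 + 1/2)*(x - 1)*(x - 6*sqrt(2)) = x^4/2 - 3*sqrt(2)*x^3 - x^2/2 + 3*sqrt(2)*x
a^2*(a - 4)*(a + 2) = a^4 - 2*a^3 - 8*a^2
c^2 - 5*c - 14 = (c - 7)*(c + 2)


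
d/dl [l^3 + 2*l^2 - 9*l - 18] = 3*l^2 + 4*l - 9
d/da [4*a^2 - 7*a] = 8*a - 7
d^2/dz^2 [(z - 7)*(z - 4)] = 2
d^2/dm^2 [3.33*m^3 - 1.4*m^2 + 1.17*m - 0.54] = 19.98*m - 2.8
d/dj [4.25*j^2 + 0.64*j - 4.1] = 8.5*j + 0.64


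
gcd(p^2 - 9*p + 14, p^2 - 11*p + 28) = p - 7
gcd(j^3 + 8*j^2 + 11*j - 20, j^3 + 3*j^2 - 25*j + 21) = j - 1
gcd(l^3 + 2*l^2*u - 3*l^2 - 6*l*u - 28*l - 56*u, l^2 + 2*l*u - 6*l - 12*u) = l + 2*u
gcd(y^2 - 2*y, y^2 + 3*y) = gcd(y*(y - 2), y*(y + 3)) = y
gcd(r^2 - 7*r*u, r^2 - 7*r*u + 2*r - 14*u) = r - 7*u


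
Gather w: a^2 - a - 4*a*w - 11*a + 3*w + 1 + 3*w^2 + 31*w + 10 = a^2 - 12*a + 3*w^2 + w*(34 - 4*a) + 11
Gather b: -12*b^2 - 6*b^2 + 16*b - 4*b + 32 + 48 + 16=-18*b^2 + 12*b + 96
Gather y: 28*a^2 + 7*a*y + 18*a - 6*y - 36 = 28*a^2 + 18*a + y*(7*a - 6) - 36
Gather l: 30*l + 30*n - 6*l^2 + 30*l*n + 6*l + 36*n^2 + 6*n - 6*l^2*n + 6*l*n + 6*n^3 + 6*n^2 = l^2*(-6*n - 6) + l*(36*n + 36) + 6*n^3 + 42*n^2 + 36*n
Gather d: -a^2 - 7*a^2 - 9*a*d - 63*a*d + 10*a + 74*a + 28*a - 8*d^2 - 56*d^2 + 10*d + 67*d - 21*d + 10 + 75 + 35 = -8*a^2 + 112*a - 64*d^2 + d*(56 - 72*a) + 120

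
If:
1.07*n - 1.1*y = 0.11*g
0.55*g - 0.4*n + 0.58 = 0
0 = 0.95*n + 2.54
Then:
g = -3.00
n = -2.67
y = -2.30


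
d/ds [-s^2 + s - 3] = 1 - 2*s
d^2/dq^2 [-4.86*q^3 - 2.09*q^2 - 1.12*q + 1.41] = -29.16*q - 4.18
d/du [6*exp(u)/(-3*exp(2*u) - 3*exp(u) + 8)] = (18*exp(2*u) + 48)*exp(u)/(9*exp(4*u) + 18*exp(3*u) - 39*exp(2*u) - 48*exp(u) + 64)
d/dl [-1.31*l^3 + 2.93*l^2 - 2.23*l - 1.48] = -3.93*l^2 + 5.86*l - 2.23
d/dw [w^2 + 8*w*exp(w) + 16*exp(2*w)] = 8*w*exp(w) + 2*w + 32*exp(2*w) + 8*exp(w)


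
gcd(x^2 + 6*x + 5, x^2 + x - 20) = x + 5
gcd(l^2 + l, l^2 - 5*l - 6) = l + 1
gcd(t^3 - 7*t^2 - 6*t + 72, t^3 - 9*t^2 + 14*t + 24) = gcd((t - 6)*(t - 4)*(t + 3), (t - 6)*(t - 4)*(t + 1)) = t^2 - 10*t + 24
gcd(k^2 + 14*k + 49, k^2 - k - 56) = k + 7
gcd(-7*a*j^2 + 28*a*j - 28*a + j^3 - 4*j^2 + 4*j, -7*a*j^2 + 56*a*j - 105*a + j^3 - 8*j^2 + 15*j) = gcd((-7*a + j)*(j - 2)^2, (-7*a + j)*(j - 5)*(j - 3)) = 7*a - j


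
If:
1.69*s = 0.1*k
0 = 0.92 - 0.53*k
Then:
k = 1.74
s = 0.10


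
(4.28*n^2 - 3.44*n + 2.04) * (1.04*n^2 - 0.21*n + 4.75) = 4.4512*n^4 - 4.4764*n^3 + 23.174*n^2 - 16.7684*n + 9.69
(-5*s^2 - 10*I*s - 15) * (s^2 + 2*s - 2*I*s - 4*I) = -5*s^4 - 10*s^3 - 35*s^2 - 70*s + 30*I*s + 60*I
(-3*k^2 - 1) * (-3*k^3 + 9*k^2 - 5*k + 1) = 9*k^5 - 27*k^4 + 18*k^3 - 12*k^2 + 5*k - 1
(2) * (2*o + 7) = 4*o + 14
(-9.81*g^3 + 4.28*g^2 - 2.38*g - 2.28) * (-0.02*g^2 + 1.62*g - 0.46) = 0.1962*g^5 - 15.9778*g^4 + 11.4938*g^3 - 5.7788*g^2 - 2.5988*g + 1.0488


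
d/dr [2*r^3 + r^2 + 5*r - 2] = 6*r^2 + 2*r + 5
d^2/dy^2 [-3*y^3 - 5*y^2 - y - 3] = -18*y - 10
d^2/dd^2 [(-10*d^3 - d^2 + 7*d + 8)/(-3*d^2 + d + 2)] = 4*(5*d^3 - 69*d^2 + 33*d - 19)/(27*d^6 - 27*d^5 - 45*d^4 + 35*d^3 + 30*d^2 - 12*d - 8)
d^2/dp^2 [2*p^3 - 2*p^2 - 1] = 12*p - 4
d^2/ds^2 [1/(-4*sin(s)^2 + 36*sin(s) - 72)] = (4*sin(s)^4 - 27*sin(s)^3 + 3*sin(s)^2 + 216*sin(s) - 126)/(4*(sin(s)^2 - 9*sin(s) + 18)^3)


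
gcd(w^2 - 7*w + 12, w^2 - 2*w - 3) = w - 3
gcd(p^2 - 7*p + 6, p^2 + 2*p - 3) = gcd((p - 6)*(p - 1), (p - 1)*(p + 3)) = p - 1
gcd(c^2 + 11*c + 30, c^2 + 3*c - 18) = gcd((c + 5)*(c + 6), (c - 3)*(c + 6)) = c + 6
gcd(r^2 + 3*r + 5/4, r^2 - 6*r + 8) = 1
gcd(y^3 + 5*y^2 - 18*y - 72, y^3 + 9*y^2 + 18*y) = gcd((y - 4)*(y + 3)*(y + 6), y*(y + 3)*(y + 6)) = y^2 + 9*y + 18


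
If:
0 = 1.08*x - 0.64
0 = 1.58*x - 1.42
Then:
No Solution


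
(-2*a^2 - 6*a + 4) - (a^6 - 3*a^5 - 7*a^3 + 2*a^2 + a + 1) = -a^6 + 3*a^5 + 7*a^3 - 4*a^2 - 7*a + 3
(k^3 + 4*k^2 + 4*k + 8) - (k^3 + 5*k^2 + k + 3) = -k^2 + 3*k + 5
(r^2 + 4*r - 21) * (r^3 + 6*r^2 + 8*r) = r^5 + 10*r^4 + 11*r^3 - 94*r^2 - 168*r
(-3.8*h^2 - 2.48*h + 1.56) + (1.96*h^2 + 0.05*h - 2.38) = -1.84*h^2 - 2.43*h - 0.82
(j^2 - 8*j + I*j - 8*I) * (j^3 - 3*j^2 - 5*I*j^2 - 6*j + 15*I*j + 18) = j^5 - 11*j^4 - 4*I*j^4 + 23*j^3 + 44*I*j^3 + 11*j^2 - 102*I*j^2 - 24*j + 66*I*j - 144*I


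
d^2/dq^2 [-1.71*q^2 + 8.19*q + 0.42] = -3.42000000000000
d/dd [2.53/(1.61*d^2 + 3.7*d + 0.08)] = (-8.1466*d - 9.361)/(1.61*d^2 + 3.7*d + 0.08)^2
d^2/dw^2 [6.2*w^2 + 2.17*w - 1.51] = 12.4000000000000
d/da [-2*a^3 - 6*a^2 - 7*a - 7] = -6*a^2 - 12*a - 7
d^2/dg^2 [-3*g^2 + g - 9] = -6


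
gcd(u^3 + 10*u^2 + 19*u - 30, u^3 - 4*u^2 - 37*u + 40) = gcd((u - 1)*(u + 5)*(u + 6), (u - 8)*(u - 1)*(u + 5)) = u^2 + 4*u - 5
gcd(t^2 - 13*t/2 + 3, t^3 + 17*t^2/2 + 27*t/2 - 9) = t - 1/2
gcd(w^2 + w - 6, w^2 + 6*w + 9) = w + 3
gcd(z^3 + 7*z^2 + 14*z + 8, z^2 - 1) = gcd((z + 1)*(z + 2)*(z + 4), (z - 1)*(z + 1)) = z + 1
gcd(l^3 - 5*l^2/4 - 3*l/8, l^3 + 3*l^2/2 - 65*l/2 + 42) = l - 3/2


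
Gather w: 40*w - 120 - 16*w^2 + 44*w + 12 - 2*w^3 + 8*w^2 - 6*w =-2*w^3 - 8*w^2 + 78*w - 108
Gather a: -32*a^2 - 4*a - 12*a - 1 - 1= -32*a^2 - 16*a - 2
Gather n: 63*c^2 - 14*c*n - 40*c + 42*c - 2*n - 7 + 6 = 63*c^2 + 2*c + n*(-14*c - 2) - 1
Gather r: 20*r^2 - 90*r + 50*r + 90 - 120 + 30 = 20*r^2 - 40*r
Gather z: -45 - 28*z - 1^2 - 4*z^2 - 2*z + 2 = -4*z^2 - 30*z - 44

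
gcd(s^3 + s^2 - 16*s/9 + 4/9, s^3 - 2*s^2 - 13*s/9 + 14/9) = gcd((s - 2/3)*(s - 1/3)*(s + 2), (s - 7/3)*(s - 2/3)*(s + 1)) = s - 2/3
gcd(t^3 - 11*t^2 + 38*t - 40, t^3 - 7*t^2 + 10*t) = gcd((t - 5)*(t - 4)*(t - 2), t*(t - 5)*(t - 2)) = t^2 - 7*t + 10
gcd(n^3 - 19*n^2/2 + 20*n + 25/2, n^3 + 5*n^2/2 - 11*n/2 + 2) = 1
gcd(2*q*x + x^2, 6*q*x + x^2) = x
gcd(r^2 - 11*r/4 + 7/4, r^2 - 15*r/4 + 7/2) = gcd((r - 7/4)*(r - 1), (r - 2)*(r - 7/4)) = r - 7/4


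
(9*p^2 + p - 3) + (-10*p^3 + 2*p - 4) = -10*p^3 + 9*p^2 + 3*p - 7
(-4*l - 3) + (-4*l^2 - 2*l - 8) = -4*l^2 - 6*l - 11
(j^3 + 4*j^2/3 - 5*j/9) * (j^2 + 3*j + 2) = j^5 + 13*j^4/3 + 49*j^3/9 + j^2 - 10*j/9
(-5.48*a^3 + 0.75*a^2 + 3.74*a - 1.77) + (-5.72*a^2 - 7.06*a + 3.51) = -5.48*a^3 - 4.97*a^2 - 3.32*a + 1.74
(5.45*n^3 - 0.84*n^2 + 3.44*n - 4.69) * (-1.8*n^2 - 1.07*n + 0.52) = -9.81*n^5 - 4.3195*n^4 - 2.4592*n^3 + 4.3244*n^2 + 6.8071*n - 2.4388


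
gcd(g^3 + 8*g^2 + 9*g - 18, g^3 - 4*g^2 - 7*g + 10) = g - 1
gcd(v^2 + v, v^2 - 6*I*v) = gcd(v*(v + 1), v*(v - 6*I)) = v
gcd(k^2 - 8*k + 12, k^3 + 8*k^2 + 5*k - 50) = k - 2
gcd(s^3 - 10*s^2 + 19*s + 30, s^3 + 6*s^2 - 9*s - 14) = s + 1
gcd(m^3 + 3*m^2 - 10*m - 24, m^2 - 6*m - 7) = 1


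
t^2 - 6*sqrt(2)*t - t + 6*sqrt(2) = (t - 1)*(t - 6*sqrt(2))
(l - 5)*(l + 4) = l^2 - l - 20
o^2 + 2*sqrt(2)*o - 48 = (o - 4*sqrt(2))*(o + 6*sqrt(2))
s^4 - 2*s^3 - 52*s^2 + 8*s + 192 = (s - 8)*(s - 2)*(s + 2)*(s + 6)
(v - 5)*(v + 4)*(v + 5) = v^3 + 4*v^2 - 25*v - 100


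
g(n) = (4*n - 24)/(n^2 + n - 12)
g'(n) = (-2*n - 1)*(4*n - 24)/(n^2 + n - 12)^2 + 4/(n^2 + n - 12) = 4*(n^2 + n - (n - 6)*(2*n + 1) - 12)/(n^2 + n - 12)^2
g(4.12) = -0.83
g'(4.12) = 1.28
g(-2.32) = 3.72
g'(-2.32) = -1.96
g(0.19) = 1.97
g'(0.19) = -0.11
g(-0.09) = 2.02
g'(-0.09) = -0.19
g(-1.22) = 2.46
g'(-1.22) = -0.64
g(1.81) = 2.42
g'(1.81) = 1.04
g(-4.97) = -5.68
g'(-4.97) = -6.05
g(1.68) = 2.30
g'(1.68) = 0.81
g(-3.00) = 6.00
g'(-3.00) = -5.67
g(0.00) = 2.00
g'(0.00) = -0.17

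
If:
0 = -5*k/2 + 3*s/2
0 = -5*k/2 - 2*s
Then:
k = 0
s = 0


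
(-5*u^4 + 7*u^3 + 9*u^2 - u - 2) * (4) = -20*u^4 + 28*u^3 + 36*u^2 - 4*u - 8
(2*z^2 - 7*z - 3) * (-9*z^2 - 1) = -18*z^4 + 63*z^3 + 25*z^2 + 7*z + 3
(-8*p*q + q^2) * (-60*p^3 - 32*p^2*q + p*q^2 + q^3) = 480*p^4*q + 196*p^3*q^2 - 40*p^2*q^3 - 7*p*q^4 + q^5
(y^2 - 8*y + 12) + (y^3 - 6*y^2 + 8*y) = y^3 - 5*y^2 + 12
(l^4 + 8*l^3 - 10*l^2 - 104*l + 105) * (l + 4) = l^5 + 12*l^4 + 22*l^3 - 144*l^2 - 311*l + 420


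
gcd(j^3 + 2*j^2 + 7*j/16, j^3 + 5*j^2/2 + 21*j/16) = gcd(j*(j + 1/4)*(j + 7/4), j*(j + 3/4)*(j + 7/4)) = j^2 + 7*j/4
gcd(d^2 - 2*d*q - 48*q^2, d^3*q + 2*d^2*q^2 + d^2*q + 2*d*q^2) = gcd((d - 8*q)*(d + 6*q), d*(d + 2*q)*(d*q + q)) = 1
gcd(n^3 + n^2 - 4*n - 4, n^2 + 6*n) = 1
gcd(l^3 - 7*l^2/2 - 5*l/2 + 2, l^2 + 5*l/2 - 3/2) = l - 1/2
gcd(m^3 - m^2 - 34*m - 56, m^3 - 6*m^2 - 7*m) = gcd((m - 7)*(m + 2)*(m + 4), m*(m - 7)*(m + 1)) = m - 7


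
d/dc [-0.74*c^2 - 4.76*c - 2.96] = -1.48*c - 4.76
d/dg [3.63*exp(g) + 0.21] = 3.63*exp(g)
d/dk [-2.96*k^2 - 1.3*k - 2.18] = -5.92*k - 1.3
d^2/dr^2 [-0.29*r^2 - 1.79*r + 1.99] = -0.580000000000000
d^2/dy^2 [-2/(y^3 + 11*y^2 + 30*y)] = 4*(y*(3*y + 11)*(y^2 + 11*y + 30) - (3*y^2 + 22*y + 30)^2)/(y^3*(y^2 + 11*y + 30)^3)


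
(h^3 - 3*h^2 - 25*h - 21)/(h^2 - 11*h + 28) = (h^2 + 4*h + 3)/(h - 4)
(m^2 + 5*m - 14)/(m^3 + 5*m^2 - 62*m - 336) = (m - 2)/(m^2 - 2*m - 48)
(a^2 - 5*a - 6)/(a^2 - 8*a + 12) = (a + 1)/(a - 2)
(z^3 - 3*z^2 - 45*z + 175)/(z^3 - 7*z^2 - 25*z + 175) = (z^2 + 2*z - 35)/(z^2 - 2*z - 35)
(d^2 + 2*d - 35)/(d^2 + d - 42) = (d - 5)/(d - 6)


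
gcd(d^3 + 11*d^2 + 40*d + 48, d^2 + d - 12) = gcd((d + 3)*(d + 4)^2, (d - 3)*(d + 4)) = d + 4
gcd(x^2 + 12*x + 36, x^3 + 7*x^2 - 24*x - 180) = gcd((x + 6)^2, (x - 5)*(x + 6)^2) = x^2 + 12*x + 36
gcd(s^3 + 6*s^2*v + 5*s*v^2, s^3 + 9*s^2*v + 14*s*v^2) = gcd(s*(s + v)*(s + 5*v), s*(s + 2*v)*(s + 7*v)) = s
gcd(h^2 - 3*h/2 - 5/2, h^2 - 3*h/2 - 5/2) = h^2 - 3*h/2 - 5/2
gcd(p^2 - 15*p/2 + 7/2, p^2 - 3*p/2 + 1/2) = p - 1/2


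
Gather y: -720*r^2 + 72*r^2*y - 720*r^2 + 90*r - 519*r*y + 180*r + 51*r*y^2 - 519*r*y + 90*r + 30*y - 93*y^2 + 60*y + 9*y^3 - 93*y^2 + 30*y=-1440*r^2 + 360*r + 9*y^3 + y^2*(51*r - 186) + y*(72*r^2 - 1038*r + 120)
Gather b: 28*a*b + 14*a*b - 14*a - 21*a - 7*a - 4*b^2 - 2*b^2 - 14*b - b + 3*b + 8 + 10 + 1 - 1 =-42*a - 6*b^2 + b*(42*a - 12) + 18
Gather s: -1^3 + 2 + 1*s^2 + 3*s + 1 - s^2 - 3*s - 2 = 0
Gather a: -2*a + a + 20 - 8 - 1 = 11 - a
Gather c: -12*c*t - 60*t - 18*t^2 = -12*c*t - 18*t^2 - 60*t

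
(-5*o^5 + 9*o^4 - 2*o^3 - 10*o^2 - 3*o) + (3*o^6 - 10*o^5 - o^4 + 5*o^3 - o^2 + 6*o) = 3*o^6 - 15*o^5 + 8*o^4 + 3*o^3 - 11*o^2 + 3*o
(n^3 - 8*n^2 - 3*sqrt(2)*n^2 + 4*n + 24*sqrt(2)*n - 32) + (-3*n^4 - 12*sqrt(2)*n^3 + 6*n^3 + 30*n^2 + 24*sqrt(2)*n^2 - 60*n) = -3*n^4 - 12*sqrt(2)*n^3 + 7*n^3 + 22*n^2 + 21*sqrt(2)*n^2 - 56*n + 24*sqrt(2)*n - 32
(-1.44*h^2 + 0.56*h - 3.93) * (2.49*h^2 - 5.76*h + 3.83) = -3.5856*h^4 + 9.6888*h^3 - 18.5265*h^2 + 24.7816*h - 15.0519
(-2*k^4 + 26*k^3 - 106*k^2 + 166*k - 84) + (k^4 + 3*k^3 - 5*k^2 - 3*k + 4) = -k^4 + 29*k^3 - 111*k^2 + 163*k - 80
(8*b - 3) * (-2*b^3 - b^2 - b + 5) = -16*b^4 - 2*b^3 - 5*b^2 + 43*b - 15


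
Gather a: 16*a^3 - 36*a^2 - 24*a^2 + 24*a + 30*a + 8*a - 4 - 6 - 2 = 16*a^3 - 60*a^2 + 62*a - 12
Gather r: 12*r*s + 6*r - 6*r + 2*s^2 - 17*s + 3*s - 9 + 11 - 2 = 12*r*s + 2*s^2 - 14*s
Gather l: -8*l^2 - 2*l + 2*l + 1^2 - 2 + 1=-8*l^2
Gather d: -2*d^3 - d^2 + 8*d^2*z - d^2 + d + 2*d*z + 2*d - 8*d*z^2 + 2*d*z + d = -2*d^3 + d^2*(8*z - 2) + d*(-8*z^2 + 4*z + 4)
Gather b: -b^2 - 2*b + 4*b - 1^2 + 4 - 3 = -b^2 + 2*b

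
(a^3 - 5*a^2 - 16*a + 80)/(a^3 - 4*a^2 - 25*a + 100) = (a + 4)/(a + 5)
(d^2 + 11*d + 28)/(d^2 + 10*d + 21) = (d + 4)/(d + 3)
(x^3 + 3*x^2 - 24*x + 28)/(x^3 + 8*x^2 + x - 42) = (x - 2)/(x + 3)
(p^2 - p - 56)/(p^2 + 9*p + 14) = (p - 8)/(p + 2)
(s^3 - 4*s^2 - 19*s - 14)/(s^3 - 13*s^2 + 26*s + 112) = (s + 1)/(s - 8)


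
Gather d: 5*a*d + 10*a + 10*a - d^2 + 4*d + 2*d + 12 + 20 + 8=20*a - d^2 + d*(5*a + 6) + 40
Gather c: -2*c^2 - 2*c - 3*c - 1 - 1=-2*c^2 - 5*c - 2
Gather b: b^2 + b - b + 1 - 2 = b^2 - 1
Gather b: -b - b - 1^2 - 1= -2*b - 2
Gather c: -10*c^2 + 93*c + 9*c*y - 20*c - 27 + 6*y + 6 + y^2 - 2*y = -10*c^2 + c*(9*y + 73) + y^2 + 4*y - 21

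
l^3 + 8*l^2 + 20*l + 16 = (l + 2)^2*(l + 4)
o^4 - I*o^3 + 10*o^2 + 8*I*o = o*(o - 4*I)*(o + I)*(o + 2*I)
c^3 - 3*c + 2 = (c - 1)^2*(c + 2)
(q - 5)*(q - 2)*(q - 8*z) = q^3 - 8*q^2*z - 7*q^2 + 56*q*z + 10*q - 80*z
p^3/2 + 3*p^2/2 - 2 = (p/2 + 1)*(p - 1)*(p + 2)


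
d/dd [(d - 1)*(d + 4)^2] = (d + 4)*(3*d + 2)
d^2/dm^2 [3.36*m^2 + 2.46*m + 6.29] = 6.72000000000000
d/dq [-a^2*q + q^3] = -a^2 + 3*q^2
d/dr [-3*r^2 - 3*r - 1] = -6*r - 3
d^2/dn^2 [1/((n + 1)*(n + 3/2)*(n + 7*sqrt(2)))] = 4*(4*(n + 1)^2*(n + 7*sqrt(2))^2 + 2*(n + 1)^2*(n + 7*sqrt(2))*(2*n + 3) + (n + 1)^2*(2*n + 3)^2 + 2*(n + 1)*(n + 7*sqrt(2))^2*(2*n + 3) + (n + 1)*(n + 7*sqrt(2))*(2*n + 3)^2 + (n + 7*sqrt(2))^2*(2*n + 3)^2)/((n + 1)^3*(n + 7*sqrt(2))^3*(2*n + 3)^3)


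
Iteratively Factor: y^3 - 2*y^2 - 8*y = (y - 4)*(y^2 + 2*y) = (y - 4)*(y + 2)*(y)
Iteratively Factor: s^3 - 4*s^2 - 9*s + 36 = (s - 3)*(s^2 - s - 12) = (s - 4)*(s - 3)*(s + 3)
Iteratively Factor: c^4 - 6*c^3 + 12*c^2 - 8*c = (c - 2)*(c^3 - 4*c^2 + 4*c) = (c - 2)^2*(c^2 - 2*c) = (c - 2)^3*(c)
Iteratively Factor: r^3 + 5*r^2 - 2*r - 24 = (r + 4)*(r^2 + r - 6) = (r + 3)*(r + 4)*(r - 2)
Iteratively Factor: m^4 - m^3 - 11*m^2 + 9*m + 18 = (m + 1)*(m^3 - 2*m^2 - 9*m + 18) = (m - 2)*(m + 1)*(m^2 - 9) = (m - 2)*(m + 1)*(m + 3)*(m - 3)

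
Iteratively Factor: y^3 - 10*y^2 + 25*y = (y)*(y^2 - 10*y + 25) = y*(y - 5)*(y - 5)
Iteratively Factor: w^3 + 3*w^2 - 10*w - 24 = (w + 4)*(w^2 - w - 6) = (w + 2)*(w + 4)*(w - 3)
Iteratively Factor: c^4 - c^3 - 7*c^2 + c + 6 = (c + 2)*(c^3 - 3*c^2 - c + 3) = (c + 1)*(c + 2)*(c^2 - 4*c + 3) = (c - 3)*(c + 1)*(c + 2)*(c - 1)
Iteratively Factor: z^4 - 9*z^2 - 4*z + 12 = (z - 3)*(z^3 + 3*z^2 - 4) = (z - 3)*(z + 2)*(z^2 + z - 2) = (z - 3)*(z - 1)*(z + 2)*(z + 2)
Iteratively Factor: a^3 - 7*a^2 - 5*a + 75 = (a - 5)*(a^2 - 2*a - 15) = (a - 5)*(a + 3)*(a - 5)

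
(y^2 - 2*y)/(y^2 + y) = (y - 2)/(y + 1)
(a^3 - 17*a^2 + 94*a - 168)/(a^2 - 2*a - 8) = (a^2 - 13*a + 42)/(a + 2)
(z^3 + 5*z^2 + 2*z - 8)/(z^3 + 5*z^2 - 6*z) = (z^2 + 6*z + 8)/(z*(z + 6))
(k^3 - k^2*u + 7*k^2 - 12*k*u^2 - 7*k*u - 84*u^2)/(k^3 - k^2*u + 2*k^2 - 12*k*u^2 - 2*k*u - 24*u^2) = (k + 7)/(k + 2)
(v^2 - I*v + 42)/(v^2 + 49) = (v + 6*I)/(v + 7*I)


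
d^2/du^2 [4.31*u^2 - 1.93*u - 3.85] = 8.62000000000000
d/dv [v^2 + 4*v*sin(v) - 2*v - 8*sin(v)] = 4*v*cos(v) + 2*v + 4*sin(v) - 8*cos(v) - 2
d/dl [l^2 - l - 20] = 2*l - 1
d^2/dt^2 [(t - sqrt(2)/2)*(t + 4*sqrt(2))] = 2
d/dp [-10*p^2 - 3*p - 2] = -20*p - 3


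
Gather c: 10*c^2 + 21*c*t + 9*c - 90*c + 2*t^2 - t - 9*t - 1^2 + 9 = 10*c^2 + c*(21*t - 81) + 2*t^2 - 10*t + 8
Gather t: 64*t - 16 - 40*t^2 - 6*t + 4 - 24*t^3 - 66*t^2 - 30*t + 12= -24*t^3 - 106*t^2 + 28*t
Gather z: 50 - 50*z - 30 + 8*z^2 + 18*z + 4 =8*z^2 - 32*z + 24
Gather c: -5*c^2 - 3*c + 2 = -5*c^2 - 3*c + 2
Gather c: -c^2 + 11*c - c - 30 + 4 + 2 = -c^2 + 10*c - 24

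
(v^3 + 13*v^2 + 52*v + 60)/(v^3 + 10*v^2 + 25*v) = (v^2 + 8*v + 12)/(v*(v + 5))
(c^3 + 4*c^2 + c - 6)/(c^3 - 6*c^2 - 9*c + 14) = (c + 3)/(c - 7)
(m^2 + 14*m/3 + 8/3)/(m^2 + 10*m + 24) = (m + 2/3)/(m + 6)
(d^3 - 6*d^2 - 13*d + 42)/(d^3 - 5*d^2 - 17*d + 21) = (d - 2)/(d - 1)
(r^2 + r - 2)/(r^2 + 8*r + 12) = (r - 1)/(r + 6)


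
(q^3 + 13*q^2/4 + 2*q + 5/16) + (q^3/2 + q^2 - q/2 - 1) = 3*q^3/2 + 17*q^2/4 + 3*q/2 - 11/16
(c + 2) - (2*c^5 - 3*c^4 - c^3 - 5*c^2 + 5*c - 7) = -2*c^5 + 3*c^4 + c^3 + 5*c^2 - 4*c + 9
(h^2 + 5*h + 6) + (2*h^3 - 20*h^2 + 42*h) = 2*h^3 - 19*h^2 + 47*h + 6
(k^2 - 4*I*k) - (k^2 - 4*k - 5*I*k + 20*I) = 4*k + I*k - 20*I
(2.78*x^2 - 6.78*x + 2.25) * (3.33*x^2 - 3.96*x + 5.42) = 9.2574*x^4 - 33.5862*x^3 + 49.4089*x^2 - 45.6576*x + 12.195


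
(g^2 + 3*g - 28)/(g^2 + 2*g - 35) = (g - 4)/(g - 5)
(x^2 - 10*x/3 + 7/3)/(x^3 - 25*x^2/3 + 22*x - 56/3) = (x - 1)/(x^2 - 6*x + 8)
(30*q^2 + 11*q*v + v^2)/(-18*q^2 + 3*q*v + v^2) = (-5*q - v)/(3*q - v)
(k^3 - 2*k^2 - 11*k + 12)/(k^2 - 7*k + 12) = (k^2 + 2*k - 3)/(k - 3)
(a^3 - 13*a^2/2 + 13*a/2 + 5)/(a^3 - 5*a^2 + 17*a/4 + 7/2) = 2*(a - 5)/(2*a - 7)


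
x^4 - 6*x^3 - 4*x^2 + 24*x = x*(x - 6)*(x - 2)*(x + 2)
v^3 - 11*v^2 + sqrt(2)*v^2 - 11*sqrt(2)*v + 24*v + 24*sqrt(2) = (v - 8)*(v - 3)*(v + sqrt(2))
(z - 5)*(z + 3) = z^2 - 2*z - 15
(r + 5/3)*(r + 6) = r^2 + 23*r/3 + 10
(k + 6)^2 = k^2 + 12*k + 36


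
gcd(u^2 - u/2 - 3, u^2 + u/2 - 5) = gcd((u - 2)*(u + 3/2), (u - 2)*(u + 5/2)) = u - 2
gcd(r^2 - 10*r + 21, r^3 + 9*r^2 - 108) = r - 3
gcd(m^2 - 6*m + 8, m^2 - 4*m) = m - 4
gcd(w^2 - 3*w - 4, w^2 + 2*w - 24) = w - 4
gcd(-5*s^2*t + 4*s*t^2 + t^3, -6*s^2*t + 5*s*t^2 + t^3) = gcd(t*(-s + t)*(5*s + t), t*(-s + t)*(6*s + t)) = s*t - t^2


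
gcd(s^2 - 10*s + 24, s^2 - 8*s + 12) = s - 6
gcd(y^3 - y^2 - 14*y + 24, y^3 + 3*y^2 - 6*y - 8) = y^2 + 2*y - 8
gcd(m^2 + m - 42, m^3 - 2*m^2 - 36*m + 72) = m - 6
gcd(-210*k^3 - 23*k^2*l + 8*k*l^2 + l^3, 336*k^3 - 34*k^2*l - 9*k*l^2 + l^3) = 6*k + l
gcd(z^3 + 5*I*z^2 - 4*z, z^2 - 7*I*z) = z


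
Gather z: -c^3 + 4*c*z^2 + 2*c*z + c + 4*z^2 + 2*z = -c^3 + c + z^2*(4*c + 4) + z*(2*c + 2)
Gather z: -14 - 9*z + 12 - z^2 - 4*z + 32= -z^2 - 13*z + 30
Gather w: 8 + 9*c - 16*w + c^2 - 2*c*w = c^2 + 9*c + w*(-2*c - 16) + 8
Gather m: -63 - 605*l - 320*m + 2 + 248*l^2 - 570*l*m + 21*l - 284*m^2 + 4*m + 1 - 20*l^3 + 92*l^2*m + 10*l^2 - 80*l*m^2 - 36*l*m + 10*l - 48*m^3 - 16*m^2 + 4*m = -20*l^3 + 258*l^2 - 574*l - 48*m^3 + m^2*(-80*l - 300) + m*(92*l^2 - 606*l - 312) - 60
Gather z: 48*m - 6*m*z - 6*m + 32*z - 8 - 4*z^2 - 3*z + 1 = 42*m - 4*z^2 + z*(29 - 6*m) - 7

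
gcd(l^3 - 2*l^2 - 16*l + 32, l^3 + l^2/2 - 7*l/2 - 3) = l - 2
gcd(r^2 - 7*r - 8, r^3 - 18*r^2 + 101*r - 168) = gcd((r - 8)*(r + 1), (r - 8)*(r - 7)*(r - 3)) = r - 8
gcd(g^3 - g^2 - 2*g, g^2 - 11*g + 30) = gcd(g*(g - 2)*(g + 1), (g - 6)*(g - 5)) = 1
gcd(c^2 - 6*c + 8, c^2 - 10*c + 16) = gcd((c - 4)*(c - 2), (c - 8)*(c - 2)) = c - 2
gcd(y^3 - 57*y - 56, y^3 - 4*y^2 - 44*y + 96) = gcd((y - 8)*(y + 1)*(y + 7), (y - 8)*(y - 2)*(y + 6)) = y - 8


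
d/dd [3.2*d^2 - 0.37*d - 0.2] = 6.4*d - 0.37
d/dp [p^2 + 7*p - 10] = 2*p + 7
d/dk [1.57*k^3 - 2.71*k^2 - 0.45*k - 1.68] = 4.71*k^2 - 5.42*k - 0.45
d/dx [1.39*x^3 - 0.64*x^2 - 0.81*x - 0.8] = 4.17*x^2 - 1.28*x - 0.81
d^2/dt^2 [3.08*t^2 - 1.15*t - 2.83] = 6.16000000000000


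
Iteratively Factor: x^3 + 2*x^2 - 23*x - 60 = (x + 3)*(x^2 - x - 20) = (x - 5)*(x + 3)*(x + 4)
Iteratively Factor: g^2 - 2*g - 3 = (g - 3)*(g + 1)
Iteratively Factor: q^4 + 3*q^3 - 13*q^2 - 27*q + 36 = (q - 1)*(q^3 + 4*q^2 - 9*q - 36) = (q - 3)*(q - 1)*(q^2 + 7*q + 12) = (q - 3)*(q - 1)*(q + 3)*(q + 4)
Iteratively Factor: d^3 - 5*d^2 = (d)*(d^2 - 5*d) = d*(d - 5)*(d)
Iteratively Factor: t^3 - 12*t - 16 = (t + 2)*(t^2 - 2*t - 8) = (t + 2)^2*(t - 4)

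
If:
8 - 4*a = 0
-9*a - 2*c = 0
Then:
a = 2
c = -9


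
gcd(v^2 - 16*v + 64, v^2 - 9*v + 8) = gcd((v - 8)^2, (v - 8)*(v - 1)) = v - 8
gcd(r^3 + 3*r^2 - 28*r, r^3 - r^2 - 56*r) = r^2 + 7*r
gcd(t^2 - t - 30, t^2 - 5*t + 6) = 1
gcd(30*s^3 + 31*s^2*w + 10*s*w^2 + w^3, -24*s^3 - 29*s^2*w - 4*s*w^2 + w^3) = 3*s + w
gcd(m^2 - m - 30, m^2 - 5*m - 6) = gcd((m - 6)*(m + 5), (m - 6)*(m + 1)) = m - 6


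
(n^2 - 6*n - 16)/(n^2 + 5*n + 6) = (n - 8)/(n + 3)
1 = 1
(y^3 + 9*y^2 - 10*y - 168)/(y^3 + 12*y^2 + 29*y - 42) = (y - 4)/(y - 1)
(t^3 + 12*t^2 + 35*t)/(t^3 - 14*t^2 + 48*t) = (t^2 + 12*t + 35)/(t^2 - 14*t + 48)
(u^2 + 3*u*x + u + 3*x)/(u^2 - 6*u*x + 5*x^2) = (u^2 + 3*u*x + u + 3*x)/(u^2 - 6*u*x + 5*x^2)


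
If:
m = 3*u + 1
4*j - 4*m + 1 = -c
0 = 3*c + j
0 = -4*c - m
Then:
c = -1/5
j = 3/5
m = 4/5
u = -1/15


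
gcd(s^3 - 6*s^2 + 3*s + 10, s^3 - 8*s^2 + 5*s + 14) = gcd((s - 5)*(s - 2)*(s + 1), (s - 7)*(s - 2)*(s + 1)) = s^2 - s - 2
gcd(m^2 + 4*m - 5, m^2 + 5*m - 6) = m - 1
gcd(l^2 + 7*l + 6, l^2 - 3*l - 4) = l + 1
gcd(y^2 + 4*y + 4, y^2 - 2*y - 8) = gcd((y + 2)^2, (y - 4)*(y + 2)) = y + 2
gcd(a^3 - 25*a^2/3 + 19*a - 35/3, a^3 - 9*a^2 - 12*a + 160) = a - 5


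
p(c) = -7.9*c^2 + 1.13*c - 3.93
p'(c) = 1.13 - 15.8*c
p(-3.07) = -81.86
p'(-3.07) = 49.64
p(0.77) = -7.74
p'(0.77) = -11.04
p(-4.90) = -199.15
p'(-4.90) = 78.55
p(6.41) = -321.28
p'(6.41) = -100.15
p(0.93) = -9.71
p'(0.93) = -13.56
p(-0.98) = -12.62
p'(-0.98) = 16.61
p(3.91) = -120.29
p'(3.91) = -60.65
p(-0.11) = -4.15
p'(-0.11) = 2.87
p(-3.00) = -78.42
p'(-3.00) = 48.53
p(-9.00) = -654.00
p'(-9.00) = 143.33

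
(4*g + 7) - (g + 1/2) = 3*g + 13/2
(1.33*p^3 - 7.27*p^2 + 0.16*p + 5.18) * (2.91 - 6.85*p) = -9.1105*p^4 + 53.6698*p^3 - 22.2517*p^2 - 35.0174*p + 15.0738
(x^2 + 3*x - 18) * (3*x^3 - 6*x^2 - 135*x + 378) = 3*x^5 + 3*x^4 - 207*x^3 + 81*x^2 + 3564*x - 6804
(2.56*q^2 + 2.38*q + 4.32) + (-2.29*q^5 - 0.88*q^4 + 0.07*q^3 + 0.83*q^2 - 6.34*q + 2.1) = -2.29*q^5 - 0.88*q^4 + 0.07*q^3 + 3.39*q^2 - 3.96*q + 6.42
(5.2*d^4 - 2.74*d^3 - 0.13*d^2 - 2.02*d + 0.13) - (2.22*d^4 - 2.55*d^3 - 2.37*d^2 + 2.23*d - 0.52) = 2.98*d^4 - 0.19*d^3 + 2.24*d^2 - 4.25*d + 0.65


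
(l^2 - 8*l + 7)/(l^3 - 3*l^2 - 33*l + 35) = 1/(l + 5)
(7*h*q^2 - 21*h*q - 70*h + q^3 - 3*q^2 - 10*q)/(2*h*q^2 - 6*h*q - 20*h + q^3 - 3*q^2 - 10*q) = (7*h + q)/(2*h + q)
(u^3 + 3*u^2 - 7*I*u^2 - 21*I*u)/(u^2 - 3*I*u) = (u^2 + u*(3 - 7*I) - 21*I)/(u - 3*I)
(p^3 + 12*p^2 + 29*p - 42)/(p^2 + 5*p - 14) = (p^2 + 5*p - 6)/(p - 2)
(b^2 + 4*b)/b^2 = (b + 4)/b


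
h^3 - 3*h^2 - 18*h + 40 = (h - 5)*(h - 2)*(h + 4)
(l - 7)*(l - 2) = l^2 - 9*l + 14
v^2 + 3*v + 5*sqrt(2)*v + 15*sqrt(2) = (v + 3)*(v + 5*sqrt(2))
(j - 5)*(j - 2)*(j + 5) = j^3 - 2*j^2 - 25*j + 50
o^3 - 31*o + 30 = (o - 5)*(o - 1)*(o + 6)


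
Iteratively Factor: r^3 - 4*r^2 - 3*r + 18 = (r + 2)*(r^2 - 6*r + 9) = (r - 3)*(r + 2)*(r - 3)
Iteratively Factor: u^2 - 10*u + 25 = (u - 5)*(u - 5)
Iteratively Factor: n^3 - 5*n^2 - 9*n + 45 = (n - 5)*(n^2 - 9) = (n - 5)*(n - 3)*(n + 3)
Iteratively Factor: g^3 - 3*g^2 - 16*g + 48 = (g + 4)*(g^2 - 7*g + 12) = (g - 4)*(g + 4)*(g - 3)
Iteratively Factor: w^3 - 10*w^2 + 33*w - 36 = (w - 3)*(w^2 - 7*w + 12) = (w - 3)^2*(w - 4)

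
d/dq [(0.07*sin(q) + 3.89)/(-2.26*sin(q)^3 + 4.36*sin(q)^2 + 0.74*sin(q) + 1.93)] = (0.3164*sin(q)^3 + 26.069*sin(q)^2 - 33.9208*sin(q) - 2.7435)*cos(q)/(5.1076*sin(q)^6 - 19.7072*sin(q)^5 + 15.6648*sin(q)^4 - 2.2708*sin(q)^3 + 17.3772*sin(q)^2 + 2.8564*sin(q) + 3.7249)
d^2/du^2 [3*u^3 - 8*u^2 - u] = 18*u - 16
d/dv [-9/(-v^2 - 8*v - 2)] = 18*(-v - 4)/(v^2 + 8*v + 2)^2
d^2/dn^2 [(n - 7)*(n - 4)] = 2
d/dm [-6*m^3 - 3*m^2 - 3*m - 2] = -18*m^2 - 6*m - 3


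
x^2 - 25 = (x - 5)*(x + 5)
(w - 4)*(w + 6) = w^2 + 2*w - 24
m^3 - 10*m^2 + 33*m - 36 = (m - 4)*(m - 3)^2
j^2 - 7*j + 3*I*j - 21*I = (j - 7)*(j + 3*I)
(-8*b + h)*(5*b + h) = -40*b^2 - 3*b*h + h^2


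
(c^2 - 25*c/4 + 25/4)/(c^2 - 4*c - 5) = (c - 5/4)/(c + 1)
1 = 1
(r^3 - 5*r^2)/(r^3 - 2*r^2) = (r - 5)/(r - 2)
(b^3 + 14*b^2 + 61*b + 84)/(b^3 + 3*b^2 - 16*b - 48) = (b + 7)/(b - 4)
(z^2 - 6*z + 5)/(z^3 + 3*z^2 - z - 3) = (z - 5)/(z^2 + 4*z + 3)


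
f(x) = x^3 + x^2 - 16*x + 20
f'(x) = 3*x^2 + 2*x - 16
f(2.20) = 0.29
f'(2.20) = 2.92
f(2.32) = 0.75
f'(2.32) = 4.79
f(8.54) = 579.13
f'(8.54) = 219.87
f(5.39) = 119.40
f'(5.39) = 81.94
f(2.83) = 5.39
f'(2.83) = 13.69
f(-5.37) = -20.10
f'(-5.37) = 59.77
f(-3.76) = 41.14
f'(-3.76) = 18.89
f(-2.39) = 50.30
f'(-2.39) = -3.64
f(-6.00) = -64.00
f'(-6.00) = 80.00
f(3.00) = 8.00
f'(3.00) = 17.00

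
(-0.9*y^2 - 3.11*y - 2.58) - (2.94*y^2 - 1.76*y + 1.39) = -3.84*y^2 - 1.35*y - 3.97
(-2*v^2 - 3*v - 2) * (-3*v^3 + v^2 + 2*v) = 6*v^5 + 7*v^4 - v^3 - 8*v^2 - 4*v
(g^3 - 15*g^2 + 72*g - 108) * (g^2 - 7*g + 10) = g^5 - 22*g^4 + 187*g^3 - 762*g^2 + 1476*g - 1080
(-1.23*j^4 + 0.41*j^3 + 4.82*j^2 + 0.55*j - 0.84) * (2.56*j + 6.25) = -3.1488*j^5 - 6.6379*j^4 + 14.9017*j^3 + 31.533*j^2 + 1.2871*j - 5.25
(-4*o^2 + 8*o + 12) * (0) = 0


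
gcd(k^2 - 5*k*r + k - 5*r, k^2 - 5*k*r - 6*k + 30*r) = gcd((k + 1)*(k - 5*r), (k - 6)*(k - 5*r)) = -k + 5*r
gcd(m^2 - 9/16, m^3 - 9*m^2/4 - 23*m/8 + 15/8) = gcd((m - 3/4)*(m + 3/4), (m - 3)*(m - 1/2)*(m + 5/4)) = 1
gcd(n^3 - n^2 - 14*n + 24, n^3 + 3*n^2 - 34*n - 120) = n + 4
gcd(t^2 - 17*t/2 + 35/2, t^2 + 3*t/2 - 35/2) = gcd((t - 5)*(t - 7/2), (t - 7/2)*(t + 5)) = t - 7/2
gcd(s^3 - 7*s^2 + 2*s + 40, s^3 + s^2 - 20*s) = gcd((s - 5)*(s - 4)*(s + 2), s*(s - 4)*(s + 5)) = s - 4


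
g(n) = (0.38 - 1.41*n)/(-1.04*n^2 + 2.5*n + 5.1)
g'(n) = (0.38 - 1.41*n)*(2.08*n - 2.5)/(-1.04*n^2 + 2.5*n + 5.1)^2 - 1.41/(-1.04*n^2 + 2.5*n + 5.1) = (-1.4664*n^2 + 0.7904*n - 8.141)/(1.0816*n^4 - 5.2*n^3 - 4.358*n^2 + 25.5*n + 26.01)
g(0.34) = -0.02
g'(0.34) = -0.24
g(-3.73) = -0.30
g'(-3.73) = -0.09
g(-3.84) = -0.29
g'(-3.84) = -0.08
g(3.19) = -1.65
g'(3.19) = -3.31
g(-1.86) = -0.95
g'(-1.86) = -1.48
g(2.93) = -1.07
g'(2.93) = -1.51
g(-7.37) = -0.15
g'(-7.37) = -0.02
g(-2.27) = -0.60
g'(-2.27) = -0.50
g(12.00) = 0.14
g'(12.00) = -0.02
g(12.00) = 0.14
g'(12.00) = -0.02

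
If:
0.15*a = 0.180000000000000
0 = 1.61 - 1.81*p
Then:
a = 1.20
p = 0.89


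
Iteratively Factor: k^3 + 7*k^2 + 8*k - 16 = (k + 4)*(k^2 + 3*k - 4) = (k - 1)*(k + 4)*(k + 4)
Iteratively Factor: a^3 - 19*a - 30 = (a - 5)*(a^2 + 5*a + 6) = (a - 5)*(a + 2)*(a + 3)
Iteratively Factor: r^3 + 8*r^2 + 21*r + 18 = (r + 2)*(r^2 + 6*r + 9) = (r + 2)*(r + 3)*(r + 3)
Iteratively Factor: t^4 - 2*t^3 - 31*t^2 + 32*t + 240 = (t + 4)*(t^3 - 6*t^2 - 7*t + 60) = (t - 4)*(t + 4)*(t^2 - 2*t - 15) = (t - 5)*(t - 4)*(t + 4)*(t + 3)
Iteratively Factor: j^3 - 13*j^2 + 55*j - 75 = (j - 3)*(j^2 - 10*j + 25) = (j - 5)*(j - 3)*(j - 5)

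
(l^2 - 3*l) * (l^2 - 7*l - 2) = l^4 - 10*l^3 + 19*l^2 + 6*l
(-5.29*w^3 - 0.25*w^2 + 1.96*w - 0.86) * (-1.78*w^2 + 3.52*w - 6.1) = 9.4162*w^5 - 18.1758*w^4 + 27.9002*w^3 + 9.955*w^2 - 14.9832*w + 5.246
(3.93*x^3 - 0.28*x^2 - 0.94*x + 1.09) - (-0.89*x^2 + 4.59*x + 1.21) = 3.93*x^3 + 0.61*x^2 - 5.53*x - 0.12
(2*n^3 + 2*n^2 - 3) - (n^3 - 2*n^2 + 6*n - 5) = n^3 + 4*n^2 - 6*n + 2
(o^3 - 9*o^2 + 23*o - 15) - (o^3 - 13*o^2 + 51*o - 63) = 4*o^2 - 28*o + 48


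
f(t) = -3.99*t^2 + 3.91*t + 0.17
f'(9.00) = -67.91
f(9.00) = -287.83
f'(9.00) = -67.91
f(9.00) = -287.83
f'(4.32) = -30.56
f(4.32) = -57.40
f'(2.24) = -13.97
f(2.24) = -11.09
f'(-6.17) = 53.15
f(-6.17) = -175.85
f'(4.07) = -28.57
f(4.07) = -50.01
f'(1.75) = -10.06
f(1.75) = -5.21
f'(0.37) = 0.96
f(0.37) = 1.07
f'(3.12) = -20.99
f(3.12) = -26.47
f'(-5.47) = 47.56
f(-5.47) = -140.60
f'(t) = 3.91 - 7.98*t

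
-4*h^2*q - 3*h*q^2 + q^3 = q*(-4*h + q)*(h + q)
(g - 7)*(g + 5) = g^2 - 2*g - 35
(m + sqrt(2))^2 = m^2 + 2*sqrt(2)*m + 2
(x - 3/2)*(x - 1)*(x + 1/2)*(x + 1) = x^4 - x^3 - 7*x^2/4 + x + 3/4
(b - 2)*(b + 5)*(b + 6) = b^3 + 9*b^2 + 8*b - 60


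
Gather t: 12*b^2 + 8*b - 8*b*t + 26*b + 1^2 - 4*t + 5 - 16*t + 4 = 12*b^2 + 34*b + t*(-8*b - 20) + 10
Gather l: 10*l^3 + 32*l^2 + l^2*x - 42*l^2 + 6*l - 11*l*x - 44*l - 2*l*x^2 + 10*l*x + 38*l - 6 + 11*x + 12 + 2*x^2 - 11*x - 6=10*l^3 + l^2*(x - 10) + l*(-2*x^2 - x) + 2*x^2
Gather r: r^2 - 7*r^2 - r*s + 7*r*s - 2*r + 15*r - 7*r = -6*r^2 + r*(6*s + 6)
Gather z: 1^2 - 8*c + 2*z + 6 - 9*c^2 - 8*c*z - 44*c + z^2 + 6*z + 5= -9*c^2 - 52*c + z^2 + z*(8 - 8*c) + 12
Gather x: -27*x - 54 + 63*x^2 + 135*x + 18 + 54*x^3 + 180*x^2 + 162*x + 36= 54*x^3 + 243*x^2 + 270*x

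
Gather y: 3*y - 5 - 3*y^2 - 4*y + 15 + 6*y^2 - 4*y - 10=3*y^2 - 5*y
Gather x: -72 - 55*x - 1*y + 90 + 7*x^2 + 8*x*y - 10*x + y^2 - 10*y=7*x^2 + x*(8*y - 65) + y^2 - 11*y + 18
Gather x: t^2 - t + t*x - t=t^2 + t*x - 2*t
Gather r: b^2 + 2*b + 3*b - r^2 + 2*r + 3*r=b^2 + 5*b - r^2 + 5*r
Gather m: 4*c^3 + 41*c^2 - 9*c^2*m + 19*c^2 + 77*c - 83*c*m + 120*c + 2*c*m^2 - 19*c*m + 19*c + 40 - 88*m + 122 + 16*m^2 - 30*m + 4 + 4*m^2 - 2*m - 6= 4*c^3 + 60*c^2 + 216*c + m^2*(2*c + 20) + m*(-9*c^2 - 102*c - 120) + 160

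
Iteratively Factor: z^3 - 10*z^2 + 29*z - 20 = (z - 1)*(z^2 - 9*z + 20) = (z - 4)*(z - 1)*(z - 5)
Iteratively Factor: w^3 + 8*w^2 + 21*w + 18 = (w + 2)*(w^2 + 6*w + 9) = (w + 2)*(w + 3)*(w + 3)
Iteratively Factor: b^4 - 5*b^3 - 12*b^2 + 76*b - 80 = (b - 2)*(b^3 - 3*b^2 - 18*b + 40) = (b - 2)*(b + 4)*(b^2 - 7*b + 10) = (b - 5)*(b - 2)*(b + 4)*(b - 2)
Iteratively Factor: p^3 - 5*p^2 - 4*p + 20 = (p - 2)*(p^2 - 3*p - 10) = (p - 2)*(p + 2)*(p - 5)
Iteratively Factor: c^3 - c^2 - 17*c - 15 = (c + 3)*(c^2 - 4*c - 5) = (c - 5)*(c + 3)*(c + 1)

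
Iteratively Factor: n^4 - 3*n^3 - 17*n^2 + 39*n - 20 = (n - 1)*(n^3 - 2*n^2 - 19*n + 20) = (n - 1)*(n + 4)*(n^2 - 6*n + 5) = (n - 1)^2*(n + 4)*(n - 5)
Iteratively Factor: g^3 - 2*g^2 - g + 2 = (g - 1)*(g^2 - g - 2) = (g - 1)*(g + 1)*(g - 2)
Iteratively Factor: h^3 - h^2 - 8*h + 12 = (h - 2)*(h^2 + h - 6) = (h - 2)*(h + 3)*(h - 2)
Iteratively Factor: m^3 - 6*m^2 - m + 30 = (m - 3)*(m^2 - 3*m - 10) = (m - 5)*(m - 3)*(m + 2)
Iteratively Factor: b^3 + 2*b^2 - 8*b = (b - 2)*(b^2 + 4*b) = b*(b - 2)*(b + 4)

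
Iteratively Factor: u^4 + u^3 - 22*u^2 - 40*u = (u + 2)*(u^3 - u^2 - 20*u) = (u + 2)*(u + 4)*(u^2 - 5*u) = u*(u + 2)*(u + 4)*(u - 5)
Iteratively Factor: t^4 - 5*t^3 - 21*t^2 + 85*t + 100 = (t + 1)*(t^3 - 6*t^2 - 15*t + 100) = (t - 5)*(t + 1)*(t^2 - t - 20) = (t - 5)^2*(t + 1)*(t + 4)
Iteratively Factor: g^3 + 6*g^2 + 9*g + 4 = (g + 1)*(g^2 + 5*g + 4) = (g + 1)^2*(g + 4)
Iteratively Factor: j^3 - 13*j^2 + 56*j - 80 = (j - 4)*(j^2 - 9*j + 20) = (j - 4)^2*(j - 5)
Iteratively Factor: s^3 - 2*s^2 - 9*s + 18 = (s - 3)*(s^2 + s - 6) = (s - 3)*(s - 2)*(s + 3)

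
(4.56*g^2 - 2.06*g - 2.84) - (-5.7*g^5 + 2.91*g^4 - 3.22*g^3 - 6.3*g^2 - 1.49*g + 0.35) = 5.7*g^5 - 2.91*g^4 + 3.22*g^3 + 10.86*g^2 - 0.57*g - 3.19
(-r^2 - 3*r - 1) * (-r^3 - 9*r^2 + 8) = r^5 + 12*r^4 + 28*r^3 + r^2 - 24*r - 8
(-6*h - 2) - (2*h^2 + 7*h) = -2*h^2 - 13*h - 2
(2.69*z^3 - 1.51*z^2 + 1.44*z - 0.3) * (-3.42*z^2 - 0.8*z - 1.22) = -9.1998*z^5 + 3.0122*z^4 - 6.9986*z^3 + 1.7162*z^2 - 1.5168*z + 0.366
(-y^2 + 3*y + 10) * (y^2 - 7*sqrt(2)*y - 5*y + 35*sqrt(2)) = -y^4 + 8*y^3 + 7*sqrt(2)*y^3 - 56*sqrt(2)*y^2 - 5*y^2 - 50*y + 35*sqrt(2)*y + 350*sqrt(2)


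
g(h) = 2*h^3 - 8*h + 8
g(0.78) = 2.71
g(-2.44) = -1.53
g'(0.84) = -3.77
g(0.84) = 2.47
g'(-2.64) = 33.82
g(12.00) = 3368.00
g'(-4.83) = 131.97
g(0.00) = 8.00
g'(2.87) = 41.42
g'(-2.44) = 27.72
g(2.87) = 32.32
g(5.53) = 301.98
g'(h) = 6*h^2 - 8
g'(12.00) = 856.00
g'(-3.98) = 87.04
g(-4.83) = -178.72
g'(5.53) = 175.49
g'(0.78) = -4.35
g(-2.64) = -7.68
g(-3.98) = -86.25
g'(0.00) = -8.00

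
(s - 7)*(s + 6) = s^2 - s - 42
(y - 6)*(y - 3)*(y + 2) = y^3 - 7*y^2 + 36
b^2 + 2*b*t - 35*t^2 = (b - 5*t)*(b + 7*t)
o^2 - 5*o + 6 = (o - 3)*(o - 2)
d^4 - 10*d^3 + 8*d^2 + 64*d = d*(d - 8)*(d - 4)*(d + 2)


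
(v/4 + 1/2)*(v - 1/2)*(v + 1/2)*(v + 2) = v^4/4 + v^3 + 15*v^2/16 - v/4 - 1/4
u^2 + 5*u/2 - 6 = (u - 3/2)*(u + 4)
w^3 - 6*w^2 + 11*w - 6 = (w - 3)*(w - 2)*(w - 1)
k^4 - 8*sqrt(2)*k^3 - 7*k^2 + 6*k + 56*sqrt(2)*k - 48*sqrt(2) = (k - 2)*(k - 1)*(k + 3)*(k - 8*sqrt(2))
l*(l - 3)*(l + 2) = l^3 - l^2 - 6*l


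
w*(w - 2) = w^2 - 2*w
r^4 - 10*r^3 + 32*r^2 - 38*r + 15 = (r - 5)*(r - 3)*(r - 1)^2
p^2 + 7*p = p*(p + 7)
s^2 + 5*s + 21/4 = (s + 3/2)*(s + 7/2)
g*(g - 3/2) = g^2 - 3*g/2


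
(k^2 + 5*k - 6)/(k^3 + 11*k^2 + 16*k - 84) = (k - 1)/(k^2 + 5*k - 14)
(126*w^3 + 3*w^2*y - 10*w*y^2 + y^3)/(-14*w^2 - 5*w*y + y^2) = (-18*w^2 - 3*w*y + y^2)/(2*w + y)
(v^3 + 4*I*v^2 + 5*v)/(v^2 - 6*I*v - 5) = v*(v + 5*I)/(v - 5*I)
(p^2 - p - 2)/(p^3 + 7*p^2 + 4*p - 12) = (p^2 - p - 2)/(p^3 + 7*p^2 + 4*p - 12)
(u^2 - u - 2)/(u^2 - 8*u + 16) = (u^2 - u - 2)/(u^2 - 8*u + 16)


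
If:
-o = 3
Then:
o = -3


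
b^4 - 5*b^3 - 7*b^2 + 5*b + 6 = (b - 6)*(b - 1)*(b + 1)^2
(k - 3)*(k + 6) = k^2 + 3*k - 18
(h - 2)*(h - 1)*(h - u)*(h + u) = h^4 - 3*h^3 - h^2*u^2 + 2*h^2 + 3*h*u^2 - 2*u^2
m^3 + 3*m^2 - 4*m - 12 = (m - 2)*(m + 2)*(m + 3)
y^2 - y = y*(y - 1)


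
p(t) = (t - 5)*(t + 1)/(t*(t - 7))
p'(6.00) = -2.31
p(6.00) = -1.17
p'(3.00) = -0.22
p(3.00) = 0.67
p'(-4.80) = -0.05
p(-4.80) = 0.66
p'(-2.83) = -0.11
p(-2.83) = 0.52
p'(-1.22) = -0.51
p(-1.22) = 0.14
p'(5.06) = -0.64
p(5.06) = -0.04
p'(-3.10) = -0.10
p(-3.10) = 0.54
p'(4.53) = -0.41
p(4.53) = 0.23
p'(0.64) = -1.80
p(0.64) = 1.76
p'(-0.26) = -10.61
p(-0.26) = -2.06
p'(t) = (t - 5)/(t*(t - 7)) + (t + 1)/(t*(t - 7)) - (t - 5)*(t + 1)/(t*(t - 7)^2) - (t - 5)*(t + 1)/(t^2*(t - 7)) = (-3*t^2 + 10*t - 35)/(t^2*(t^2 - 14*t + 49))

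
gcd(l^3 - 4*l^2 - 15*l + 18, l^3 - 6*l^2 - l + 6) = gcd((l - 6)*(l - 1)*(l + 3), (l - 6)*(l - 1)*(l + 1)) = l^2 - 7*l + 6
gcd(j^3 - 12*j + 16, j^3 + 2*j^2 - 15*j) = 1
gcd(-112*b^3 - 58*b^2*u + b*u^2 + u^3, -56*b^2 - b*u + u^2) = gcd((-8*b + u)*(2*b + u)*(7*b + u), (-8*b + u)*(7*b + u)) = -56*b^2 - b*u + u^2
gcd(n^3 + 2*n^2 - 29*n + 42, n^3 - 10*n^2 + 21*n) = n - 3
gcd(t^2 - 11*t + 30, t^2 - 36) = t - 6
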